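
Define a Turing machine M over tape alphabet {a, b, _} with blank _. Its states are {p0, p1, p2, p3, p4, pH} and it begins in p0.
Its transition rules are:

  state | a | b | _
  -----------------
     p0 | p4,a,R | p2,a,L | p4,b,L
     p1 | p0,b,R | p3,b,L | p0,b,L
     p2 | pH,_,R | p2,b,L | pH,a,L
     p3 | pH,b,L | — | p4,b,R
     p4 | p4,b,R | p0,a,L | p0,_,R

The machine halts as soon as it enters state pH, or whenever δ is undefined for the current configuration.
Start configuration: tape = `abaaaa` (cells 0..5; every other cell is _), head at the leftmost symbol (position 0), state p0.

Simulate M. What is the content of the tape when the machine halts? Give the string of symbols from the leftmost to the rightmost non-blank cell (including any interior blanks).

abbbbbaa

p0 | [a]baaaa__   read a → write a, move R, go to p4
p4 | a[b]aaaa__   read b → write a, move L, go to p0
p0 | [a]aaaaa__   read a → write a, move R, go to p4
p4 | a[a]aaaa__   read a → write b, move R, go to p4
p4 | ab[a]aaa__   read a → write b, move R, go to p4
p4 | abb[a]aa__   read a → write b, move R, go to p4
p4 | abbb[a]a__   read a → write b, move R, go to p4
p4 | abbbb[a]__   read a → write b, move R, go to p4
p4 | abbbbb[_]_   read _ → write _, move R, go to p0
p0 | abbbbb_[_]   read _ → write b, move L, go to p4
p4 | abbbbb[_]b   read _ → write _, move R, go to p0
p0 | abbbbb_[b]   read b → write a, move L, go to p2
p2 | abbbbb[_]a   read _ → write a, move L, go to pH
pH | abbbb[b]aa
The non-blank tape span at halt is abbbbbaa.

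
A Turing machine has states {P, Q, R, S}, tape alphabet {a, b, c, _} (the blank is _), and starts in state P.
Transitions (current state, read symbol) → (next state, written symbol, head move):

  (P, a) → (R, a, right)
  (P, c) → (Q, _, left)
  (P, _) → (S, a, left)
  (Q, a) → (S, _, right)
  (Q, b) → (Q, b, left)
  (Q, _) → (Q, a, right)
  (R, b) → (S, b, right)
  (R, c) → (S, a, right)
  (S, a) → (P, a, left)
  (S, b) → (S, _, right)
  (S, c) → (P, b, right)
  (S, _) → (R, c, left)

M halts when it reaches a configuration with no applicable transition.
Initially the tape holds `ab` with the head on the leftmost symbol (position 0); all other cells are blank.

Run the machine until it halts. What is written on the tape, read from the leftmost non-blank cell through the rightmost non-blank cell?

caaaaa

P | ___[a]b__   read a → write a, move right, go to R
R | ___a[b]__   read b → write b, move right, go to S
S | ___ab[_]_   read _ → write c, move left, go to R
R | ___a[b]c_   read b → write b, move right, go to S
S | ___ab[c]_   read c → write b, move right, go to P
P | ___abb[_]   read _ → write a, move left, go to S
S | ___ab[b]a   read b → write _, move right, go to S
S | ___ab_[a]   read a → write a, move left, go to P
P | ___ab[_]a   read _ → write a, move left, go to S
S | ___a[b]aa   read b → write _, move right, go to S
S | ___a_[a]a   read a → write a, move left, go to P
P | ___a[_]aa   read _ → write a, move left, go to S
S | ___[a]aaa   read a → write a, move left, go to P
P | __[_]aaaa   read _ → write a, move left, go to S
S | _[_]aaaaa   read _ → write c, move left, go to R
R | [_]caaaaa
The non-blank tape span at halt is caaaaa.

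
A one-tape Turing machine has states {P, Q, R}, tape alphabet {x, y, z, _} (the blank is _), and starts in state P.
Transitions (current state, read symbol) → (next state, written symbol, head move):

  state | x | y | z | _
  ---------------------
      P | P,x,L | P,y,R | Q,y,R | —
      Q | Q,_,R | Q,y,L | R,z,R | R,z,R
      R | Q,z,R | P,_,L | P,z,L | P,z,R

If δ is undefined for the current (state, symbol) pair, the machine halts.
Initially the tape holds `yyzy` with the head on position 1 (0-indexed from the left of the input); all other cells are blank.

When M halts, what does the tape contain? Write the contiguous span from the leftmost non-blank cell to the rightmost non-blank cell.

yyyyzz

state=P head=1 tape=_y[y]zy__   (P,y)→(P,y,R)
state=P head=2 tape=_yy[z]y__   (P,z)→(Q,y,R)
state=Q head=3 tape=_yyy[y]__   (Q,y)→(Q,y,L)
state=Q head=2 tape=_yy[y]y__   (Q,y)→(Q,y,L)
state=Q head=1 tape=_y[y]yy__   (Q,y)→(Q,y,L)
state=Q head=0 tape=_[y]yyy__   (Q,y)→(Q,y,L)
state=Q head=-1 tape=[_]yyyy__   (Q,_)→(R,z,R)
state=R head=0 tape=z[y]yyy__   (R,y)→(P,_,L)
state=P head=-1 tape=[z]_yyy__   (P,z)→(Q,y,R)
state=Q head=0 tape=y[_]yyy__   (Q,_)→(R,z,R)
state=R head=1 tape=yz[y]yy__   (R,y)→(P,_,L)
state=P head=0 tape=y[z]_yy__   (P,z)→(Q,y,R)
state=Q head=1 tape=yy[_]yy__   (Q,_)→(R,z,R)
state=R head=2 tape=yyz[y]y__   (R,y)→(P,_,L)
state=P head=1 tape=yy[z]_y__   (P,z)→(Q,y,R)
state=Q head=2 tape=yyy[_]y__   (Q,_)→(R,z,R)
state=R head=3 tape=yyyz[y]__   (R,y)→(P,_,L)
state=P head=2 tape=yyy[z]___   (P,z)→(Q,y,R)
state=Q head=3 tape=yyyy[_]__   (Q,_)→(R,z,R)
state=R head=4 tape=yyyyz[_]_   (R,_)→(P,z,R)
state=P head=5 tape=yyyyzz[_]
The non-blank tape span at halt is yyyyzz.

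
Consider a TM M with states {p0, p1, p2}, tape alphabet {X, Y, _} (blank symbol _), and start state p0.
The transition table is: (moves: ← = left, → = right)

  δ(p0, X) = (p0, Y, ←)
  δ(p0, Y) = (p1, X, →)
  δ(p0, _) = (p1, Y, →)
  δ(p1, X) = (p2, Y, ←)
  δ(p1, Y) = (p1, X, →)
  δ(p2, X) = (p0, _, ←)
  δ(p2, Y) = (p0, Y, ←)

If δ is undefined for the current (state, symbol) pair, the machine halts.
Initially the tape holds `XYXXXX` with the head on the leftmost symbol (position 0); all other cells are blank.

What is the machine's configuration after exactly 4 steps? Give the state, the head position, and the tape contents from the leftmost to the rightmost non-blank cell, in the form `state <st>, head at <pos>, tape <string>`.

p0 | _[X]YXXXX   read X → write Y, move ←, go to p0
p0 | [_]YYXXXX   read _ → write Y, move →, go to p1
p1 | Y[Y]YXXXX   read Y → write X, move →, go to p1
p1 | YX[Y]XXXX   read Y → write X, move →, go to p1
p1 | YXX[X]XXX
After 4 steps: state p1, head at 2, tape YXXXXXX.

state p1, head at 2, tape YXXXXXX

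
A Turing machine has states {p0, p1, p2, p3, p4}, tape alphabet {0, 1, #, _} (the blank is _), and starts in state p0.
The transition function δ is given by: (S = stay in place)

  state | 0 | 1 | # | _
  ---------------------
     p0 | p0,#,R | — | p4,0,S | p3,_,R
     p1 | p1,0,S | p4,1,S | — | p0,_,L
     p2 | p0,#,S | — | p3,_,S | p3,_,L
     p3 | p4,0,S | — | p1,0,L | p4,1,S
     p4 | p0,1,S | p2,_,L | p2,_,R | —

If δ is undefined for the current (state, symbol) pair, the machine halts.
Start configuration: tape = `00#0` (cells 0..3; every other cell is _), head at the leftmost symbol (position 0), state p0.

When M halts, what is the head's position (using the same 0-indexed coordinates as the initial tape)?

2

state=p0 head=0 tape=[0]0#0   (p0,0)→(p0,#,R)
state=p0 head=1 tape=#[0]#0   (p0,0)→(p0,#,R)
state=p0 head=2 tape=##[#]0   (p0,#)→(p4,0,S)
state=p4 head=2 tape=##[0]0   (p4,0)→(p0,1,S)
state=p0 head=2 tape=##[1]0
At halt the head is at cell 2.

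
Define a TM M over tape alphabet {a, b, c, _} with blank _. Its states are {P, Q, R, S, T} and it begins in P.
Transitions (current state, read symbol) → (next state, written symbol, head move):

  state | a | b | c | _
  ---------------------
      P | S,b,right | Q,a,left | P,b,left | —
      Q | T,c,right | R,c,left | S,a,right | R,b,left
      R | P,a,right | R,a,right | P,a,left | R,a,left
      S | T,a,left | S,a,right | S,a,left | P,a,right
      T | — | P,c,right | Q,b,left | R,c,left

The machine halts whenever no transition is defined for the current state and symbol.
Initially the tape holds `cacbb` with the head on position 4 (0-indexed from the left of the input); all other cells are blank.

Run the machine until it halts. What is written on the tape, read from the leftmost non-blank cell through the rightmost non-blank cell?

ccaaa

state=P head=4 tape=cacb[b]   (P,b)→(Q,a,left)
state=Q head=3 tape=cac[b]a   (Q,b)→(R,c,left)
state=R head=2 tape=ca[c]ca   (R,c)→(P,a,left)
state=P head=1 tape=c[a]aca   (P,a)→(S,b,right)
state=S head=2 tape=cb[a]ca   (S,a)→(T,a,left)
state=T head=1 tape=c[b]aca   (T,b)→(P,c,right)
state=P head=2 tape=cc[a]ca   (P,a)→(S,b,right)
state=S head=3 tape=ccb[c]a   (S,c)→(S,a,left)
state=S head=2 tape=cc[b]aa   (S,b)→(S,a,right)
state=S head=3 tape=cca[a]a   (S,a)→(T,a,left)
state=T head=2 tape=cc[a]aa
The non-blank tape span at halt is ccaaa.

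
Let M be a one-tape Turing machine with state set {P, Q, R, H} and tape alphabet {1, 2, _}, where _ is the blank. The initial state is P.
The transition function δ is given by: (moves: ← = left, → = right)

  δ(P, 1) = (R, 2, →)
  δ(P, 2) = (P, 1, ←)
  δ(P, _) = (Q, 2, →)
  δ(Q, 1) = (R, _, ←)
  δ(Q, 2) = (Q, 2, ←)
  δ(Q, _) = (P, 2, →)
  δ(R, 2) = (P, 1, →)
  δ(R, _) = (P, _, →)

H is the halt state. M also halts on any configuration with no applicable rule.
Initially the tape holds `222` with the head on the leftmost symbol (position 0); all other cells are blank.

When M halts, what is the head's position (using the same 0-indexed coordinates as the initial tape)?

-3

state=P head=0 tape=___[2]22   (P,2)→(P,1,←)
state=P head=-1 tape=__[_]122   (P,_)→(Q,2,→)
state=Q head=0 tape=__2[1]22   (Q,1)→(R,_,←)
state=R head=-1 tape=__[2]_22   (R,2)→(P,1,→)
state=P head=0 tape=__1[_]22   (P,_)→(Q,2,→)
state=Q head=1 tape=__12[2]2   (Q,2)→(Q,2,←)
state=Q head=0 tape=__1[2]22   (Q,2)→(Q,2,←)
state=Q head=-1 tape=__[1]222   (Q,1)→(R,_,←)
state=R head=-2 tape=_[_]_222   (R,_)→(P,_,→)
state=P head=-1 tape=__[_]222   (P,_)→(Q,2,→)
state=Q head=0 tape=__2[2]22   (Q,2)→(Q,2,←)
state=Q head=-1 tape=__[2]222   (Q,2)→(Q,2,←)
state=Q head=-2 tape=_[_]2222   (Q,_)→(P,2,→)
state=P head=-1 tape=_2[2]222   (P,2)→(P,1,←)
state=P head=-2 tape=_[2]1222   (P,2)→(P,1,←)
state=P head=-3 tape=[_]11222   (P,_)→(Q,2,→)
state=Q head=-2 tape=2[1]1222   (Q,1)→(R,_,←)
state=R head=-3 tape=[2]_1222   (R,2)→(P,1,→)
state=P head=-2 tape=1[_]1222   (P,_)→(Q,2,→)
state=Q head=-1 tape=12[1]222   (Q,1)→(R,_,←)
state=R head=-2 tape=1[2]_222   (R,2)→(P,1,→)
state=P head=-1 tape=11[_]222   (P,_)→(Q,2,→)
state=Q head=0 tape=112[2]22   (Q,2)→(Q,2,←)
state=Q head=-1 tape=11[2]222   (Q,2)→(Q,2,←)
state=Q head=-2 tape=1[1]2222   (Q,1)→(R,_,←)
state=R head=-3 tape=[1]_2222
At halt the head is at cell -3.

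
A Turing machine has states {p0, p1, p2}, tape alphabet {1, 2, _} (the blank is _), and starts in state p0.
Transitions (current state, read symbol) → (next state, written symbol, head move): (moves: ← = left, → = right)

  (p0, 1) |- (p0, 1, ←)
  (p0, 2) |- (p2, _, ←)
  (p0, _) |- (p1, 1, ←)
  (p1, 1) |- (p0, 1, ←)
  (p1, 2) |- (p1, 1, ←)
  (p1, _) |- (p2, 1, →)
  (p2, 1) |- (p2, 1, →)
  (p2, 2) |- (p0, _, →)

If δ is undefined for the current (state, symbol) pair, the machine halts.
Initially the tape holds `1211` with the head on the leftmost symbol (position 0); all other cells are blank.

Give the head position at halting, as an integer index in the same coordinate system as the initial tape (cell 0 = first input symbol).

state=p0 head=0 tape=____[1]211_   (p0,1)→(p0,1,←)
state=p0 head=-1 tape=___[_]1211_   (p0,_)→(p1,1,←)
state=p1 head=-2 tape=__[_]11211_   (p1,_)→(p2,1,→)
state=p2 head=-1 tape=__1[1]1211_   (p2,1)→(p2,1,→)
state=p2 head=0 tape=__11[1]211_   (p2,1)→(p2,1,→)
state=p2 head=1 tape=__111[2]11_   (p2,2)→(p0,_,→)
state=p0 head=2 tape=__111_[1]1_   (p0,1)→(p0,1,←)
state=p0 head=1 tape=__111[_]11_   (p0,_)→(p1,1,←)
state=p1 head=0 tape=__11[1]111_   (p1,1)→(p0,1,←)
state=p0 head=-1 tape=__1[1]1111_   (p0,1)→(p0,1,←)
state=p0 head=-2 tape=__[1]11111_   (p0,1)→(p0,1,←)
state=p0 head=-3 tape=_[_]111111_   (p0,_)→(p1,1,←)
state=p1 head=-4 tape=[_]1111111_   (p1,_)→(p2,1,→)
state=p2 head=-3 tape=1[1]111111_   (p2,1)→(p2,1,→)
state=p2 head=-2 tape=11[1]11111_   (p2,1)→(p2,1,→)
state=p2 head=-1 tape=111[1]1111_   (p2,1)→(p2,1,→)
state=p2 head=0 tape=1111[1]111_   (p2,1)→(p2,1,→)
state=p2 head=1 tape=11111[1]11_   (p2,1)→(p2,1,→)
state=p2 head=2 tape=111111[1]1_   (p2,1)→(p2,1,→)
state=p2 head=3 tape=1111111[1]_   (p2,1)→(p2,1,→)
state=p2 head=4 tape=11111111[_]
At halt the head is at cell 4.

4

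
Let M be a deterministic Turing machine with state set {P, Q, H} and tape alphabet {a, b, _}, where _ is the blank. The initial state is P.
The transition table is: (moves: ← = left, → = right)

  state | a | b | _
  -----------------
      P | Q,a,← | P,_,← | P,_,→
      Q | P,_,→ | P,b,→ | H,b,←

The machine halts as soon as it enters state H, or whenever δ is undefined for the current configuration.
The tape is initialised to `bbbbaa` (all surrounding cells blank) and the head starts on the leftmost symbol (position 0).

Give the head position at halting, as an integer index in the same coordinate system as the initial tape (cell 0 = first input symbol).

state=P head=0 tape=_[b]bbbaa   (P,b)→(P,_,←)
state=P head=-1 tape=[_]_bbbaa   (P,_)→(P,_,→)
state=P head=0 tape=_[_]bbbaa   (P,_)→(P,_,→)
state=P head=1 tape=__[b]bbaa   (P,b)→(P,_,←)
state=P head=0 tape=_[_]_bbaa   (P,_)→(P,_,→)
state=P head=1 tape=__[_]bbaa   (P,_)→(P,_,→)
state=P head=2 tape=___[b]baa   (P,b)→(P,_,←)
state=P head=1 tape=__[_]_baa   (P,_)→(P,_,→)
state=P head=2 tape=___[_]baa   (P,_)→(P,_,→)
state=P head=3 tape=____[b]aa   (P,b)→(P,_,←)
state=P head=2 tape=___[_]_aa   (P,_)→(P,_,→)
state=P head=3 tape=____[_]aa   (P,_)→(P,_,→)
state=P head=4 tape=_____[a]a   (P,a)→(Q,a,←)
state=Q head=3 tape=____[_]aa   (Q,_)→(H,b,←)
state=H head=2 tape=___[_]baa
At halt the head is at cell 2.

2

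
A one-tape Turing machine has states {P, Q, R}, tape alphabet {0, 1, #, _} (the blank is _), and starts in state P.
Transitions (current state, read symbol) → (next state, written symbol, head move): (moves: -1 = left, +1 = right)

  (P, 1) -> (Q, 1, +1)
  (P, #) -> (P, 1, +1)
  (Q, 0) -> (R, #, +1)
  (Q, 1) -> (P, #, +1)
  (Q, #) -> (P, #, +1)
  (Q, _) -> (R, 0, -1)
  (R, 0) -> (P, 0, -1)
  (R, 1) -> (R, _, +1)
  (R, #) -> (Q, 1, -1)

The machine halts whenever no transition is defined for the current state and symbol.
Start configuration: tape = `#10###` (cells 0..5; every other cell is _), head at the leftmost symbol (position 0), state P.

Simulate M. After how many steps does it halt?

state=P head=0 tape=[#]10###_   (P,#)→(P,1,+1)
state=P head=1 tape=1[1]0###_   (P,1)→(Q,1,+1)
state=Q head=2 tape=11[0]###_   (Q,0)→(R,#,+1)
state=R head=3 tape=11#[#]##_   (R,#)→(Q,1,-1)
state=Q head=2 tape=11[#]1##_   (Q,#)→(P,#,+1)
state=P head=3 tape=11#[1]##_   (P,1)→(Q,1,+1)
state=Q head=4 tape=11#1[#]#_   (Q,#)→(P,#,+1)
state=P head=5 tape=11#1#[#]_   (P,#)→(P,1,+1)
state=P head=6 tape=11#1#1[_]
M halts after 8 transitions.

8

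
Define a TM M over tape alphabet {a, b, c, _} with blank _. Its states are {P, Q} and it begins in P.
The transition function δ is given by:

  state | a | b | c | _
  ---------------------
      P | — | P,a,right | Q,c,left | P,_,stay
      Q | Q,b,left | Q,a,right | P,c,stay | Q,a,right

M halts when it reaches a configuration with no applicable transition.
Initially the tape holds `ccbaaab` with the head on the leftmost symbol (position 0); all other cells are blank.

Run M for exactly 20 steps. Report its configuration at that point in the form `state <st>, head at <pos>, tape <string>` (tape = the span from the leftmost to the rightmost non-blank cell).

state=P head=0 tape=____[c]cbaaab   (P,c)→(Q,c,left)
state=Q head=-1 tape=___[_]ccbaaab   (Q,_)→(Q,a,right)
state=Q head=0 tape=___a[c]cbaaab   (Q,c)→(P,c,stay)
state=P head=0 tape=___a[c]cbaaab   (P,c)→(Q,c,left)
state=Q head=-1 tape=___[a]ccbaaab   (Q,a)→(Q,b,left)
state=Q head=-2 tape=__[_]bccbaaab   (Q,_)→(Q,a,right)
state=Q head=-1 tape=__a[b]ccbaaab   (Q,b)→(Q,a,right)
state=Q head=0 tape=__aa[c]cbaaab   (Q,c)→(P,c,stay)
state=P head=0 tape=__aa[c]cbaaab   (P,c)→(Q,c,left)
state=Q head=-1 tape=__a[a]ccbaaab   (Q,a)→(Q,b,left)
state=Q head=-2 tape=__[a]bccbaaab   (Q,a)→(Q,b,left)
state=Q head=-3 tape=_[_]bbccbaaab   (Q,_)→(Q,a,right)
state=Q head=-2 tape=_a[b]bccbaaab   (Q,b)→(Q,a,right)
state=Q head=-1 tape=_aa[b]ccbaaab   (Q,b)→(Q,a,right)
state=Q head=0 tape=_aaa[c]cbaaab   (Q,c)→(P,c,stay)
state=P head=0 tape=_aaa[c]cbaaab   (P,c)→(Q,c,left)
state=Q head=-1 tape=_aa[a]ccbaaab   (Q,a)→(Q,b,left)
state=Q head=-2 tape=_a[a]bccbaaab   (Q,a)→(Q,b,left)
state=Q head=-3 tape=_[a]bbccbaaab   (Q,a)→(Q,b,left)
state=Q head=-4 tape=[_]bbbccbaaab   (Q,_)→(Q,a,right)
state=Q head=-3 tape=a[b]bbccbaaab
After 20 steps: state Q, head at -3, tape abbbccbaaab.

state Q, head at -3, tape abbbccbaaab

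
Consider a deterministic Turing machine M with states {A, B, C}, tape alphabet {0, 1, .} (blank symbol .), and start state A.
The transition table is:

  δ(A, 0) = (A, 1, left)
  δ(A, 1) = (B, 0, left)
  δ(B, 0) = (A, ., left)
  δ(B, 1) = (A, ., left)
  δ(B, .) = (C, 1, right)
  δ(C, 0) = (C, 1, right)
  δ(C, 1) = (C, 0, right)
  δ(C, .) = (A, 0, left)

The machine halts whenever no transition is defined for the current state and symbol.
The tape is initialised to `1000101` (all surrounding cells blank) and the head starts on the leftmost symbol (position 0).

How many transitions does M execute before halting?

23

A | ...[1]000101.   read 1 → write 0, move left, go to B
B | ..[.]0000101.   read . → write 1, move right, go to C
C | ..1[0]000101.   read 0 → write 1, move right, go to C
C | ..11[0]00101.   read 0 → write 1, move right, go to C
C | ..111[0]0101.   read 0 → write 1, move right, go to C
C | ..1111[0]101.   read 0 → write 1, move right, go to C
C | ..11111[1]01.   read 1 → write 0, move right, go to C
C | ..111110[0]1.   read 0 → write 1, move right, go to C
C | ..1111101[1].   read 1 → write 0, move right, go to C
C | ..11111010[.]   read . → write 0, move left, go to A
A | ..1111101[0]0   read 0 → write 1, move left, go to A
A | ..111110[1]10   read 1 → write 0, move left, go to B
B | ..11111[0]010   read 0 → write ., move left, go to A
A | ..1111[1].010   read 1 → write 0, move left, go to B
B | ..111[1]0.010   read 1 → write ., move left, go to A
A | ..11[1].0.010   read 1 → write 0, move left, go to B
B | ..1[1]0.0.010   read 1 → write ., move left, go to A
A | ..[1].0.0.010   read 1 → write 0, move left, go to B
B | .[.]0.0.0.010   read . → write 1, move right, go to C
C | .1[0].0.0.010   read 0 → write 1, move right, go to C
C | .11[.]0.0.010   read . → write 0, move left, go to A
A | .1[1]00.0.010   read 1 → write 0, move left, go to B
B | .[1]000.0.010   read 1 → write ., move left, go to A
A | [.].000.0.010
M halts after 23 transitions.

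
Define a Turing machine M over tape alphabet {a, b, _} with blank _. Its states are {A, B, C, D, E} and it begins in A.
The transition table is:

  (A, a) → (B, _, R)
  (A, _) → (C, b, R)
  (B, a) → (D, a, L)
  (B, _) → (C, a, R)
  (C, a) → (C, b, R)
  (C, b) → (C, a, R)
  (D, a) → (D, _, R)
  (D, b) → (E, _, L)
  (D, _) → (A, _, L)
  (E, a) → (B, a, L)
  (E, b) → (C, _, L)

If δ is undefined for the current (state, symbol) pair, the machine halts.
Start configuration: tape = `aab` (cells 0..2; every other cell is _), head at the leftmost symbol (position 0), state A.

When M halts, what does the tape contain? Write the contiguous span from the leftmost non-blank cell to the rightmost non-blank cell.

b_ab

state=A head=0 tape=_[a]ab   (A,a)→(B,_,R)
state=B head=1 tape=__[a]b   (B,a)→(D,a,L)
state=D head=0 tape=_[_]ab   (D,_)→(A,_,L)
state=A head=-1 tape=[_]_ab   (A,_)→(C,b,R)
state=C head=0 tape=b[_]ab
The non-blank tape span at halt is b_ab.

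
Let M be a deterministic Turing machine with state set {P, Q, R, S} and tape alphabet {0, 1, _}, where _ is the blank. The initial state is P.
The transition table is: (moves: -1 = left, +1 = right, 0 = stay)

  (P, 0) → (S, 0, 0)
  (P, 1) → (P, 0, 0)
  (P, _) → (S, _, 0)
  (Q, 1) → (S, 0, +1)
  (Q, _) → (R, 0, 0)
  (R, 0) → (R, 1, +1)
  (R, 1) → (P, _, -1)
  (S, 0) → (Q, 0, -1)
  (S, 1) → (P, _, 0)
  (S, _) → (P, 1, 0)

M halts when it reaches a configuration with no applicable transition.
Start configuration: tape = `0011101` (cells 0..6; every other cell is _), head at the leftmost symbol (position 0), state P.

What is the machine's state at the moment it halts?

P | _[0]011101   read 0 → write 0, move 0, go to S
S | _[0]011101   read 0 → write 0, move -1, go to Q
Q | [_]0011101   read _ → write 0, move 0, go to R
R | [0]0011101   read 0 → write 1, move +1, go to R
R | 1[0]011101   read 0 → write 1, move +1, go to R
R | 11[0]11101   read 0 → write 1, move +1, go to R
R | 111[1]1101   read 1 → write _, move -1, go to P
P | 11[1]_1101   read 1 → write 0, move 0, go to P
P | 11[0]_1101   read 0 → write 0, move 0, go to S
S | 11[0]_1101   read 0 → write 0, move -1, go to Q
Q | 1[1]0_1101   read 1 → write 0, move +1, go to S
S | 10[0]_1101   read 0 → write 0, move -1, go to Q
Q | 1[0]0_1101
No transition is defined for (Q, 0); M halts in state Q.

Q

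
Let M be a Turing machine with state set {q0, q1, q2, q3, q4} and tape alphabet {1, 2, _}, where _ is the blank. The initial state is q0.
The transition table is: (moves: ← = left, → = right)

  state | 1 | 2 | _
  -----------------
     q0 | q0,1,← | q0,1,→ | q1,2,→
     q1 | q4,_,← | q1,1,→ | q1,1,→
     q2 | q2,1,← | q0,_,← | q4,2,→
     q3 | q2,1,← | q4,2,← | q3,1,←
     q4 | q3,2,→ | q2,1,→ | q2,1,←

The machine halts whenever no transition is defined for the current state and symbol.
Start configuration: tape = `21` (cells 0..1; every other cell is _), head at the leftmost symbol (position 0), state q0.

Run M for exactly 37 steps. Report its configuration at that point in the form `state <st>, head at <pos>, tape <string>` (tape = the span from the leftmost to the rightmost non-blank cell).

q0 | ____[2]1_   read 2 → write 1, move →, go to q0
q0 | ____1[1]_   read 1 → write 1, move ←, go to q0
q0 | ____[1]1_   read 1 → write 1, move ←, go to q0
q0 | ___[_]11_   read _ → write 2, move →, go to q1
q1 | ___2[1]1_   read 1 → write _, move ←, go to q4
q4 | ___[2]_1_   read 2 → write 1, move →, go to q2
q2 | ___1[_]1_   read _ → write 2, move →, go to q4
q4 | ___12[1]_   read 1 → write 2, move →, go to q3
q3 | ___122[_]   read _ → write 1, move ←, go to q3
q3 | ___12[2]1   read 2 → write 2, move ←, go to q4
q4 | ___1[2]21   read 2 → write 1, move →, go to q2
q2 | ___11[2]1   read 2 → write _, move ←, go to q0
q0 | ___1[1]_1   read 1 → write 1, move ←, go to q0
q0 | ___[1]1_1   read 1 → write 1, move ←, go to q0
q0 | __[_]11_1   read _ → write 2, move →, go to q1
q1 | __2[1]1_1   read 1 → write _, move ←, go to q4
q4 | __[2]_1_1   read 2 → write 1, move →, go to q2
q2 | __1[_]1_1   read _ → write 2, move →, go to q4
q4 | __12[1]_1   read 1 → write 2, move →, go to q3
q3 | __122[_]1   read _ → write 1, move ←, go to q3
q3 | __12[2]11   read 2 → write 2, move ←, go to q4
q4 | __1[2]211   read 2 → write 1, move →, go to q2
q2 | __11[2]11   read 2 → write _, move ←, go to q0
q0 | __1[1]_11   read 1 → write 1, move ←, go to q0
q0 | __[1]1_11   read 1 → write 1, move ←, go to q0
q0 | _[_]11_11   read _ → write 2, move →, go to q1
q1 | _2[1]1_11   read 1 → write _, move ←, go to q4
q4 | _[2]_1_11   read 2 → write 1, move →, go to q2
q2 | _1[_]1_11   read _ → write 2, move →, go to q4
q4 | _12[1]_11   read 1 → write 2, move →, go to q3
q3 | _122[_]11   read _ → write 1, move ←, go to q3
q3 | _12[2]111   read 2 → write 2, move ←, go to q4
q4 | _1[2]2111   read 2 → write 1, move →, go to q2
q2 | _11[2]111   read 2 → write _, move ←, go to q0
q0 | _1[1]_111   read 1 → write 1, move ←, go to q0
q0 | _[1]1_111   read 1 → write 1, move ←, go to q0
q0 | [_]11_111   read _ → write 2, move →, go to q1
q1 | 2[1]1_111
After 37 steps: state q1, head at -3, tape 211_111.

state q1, head at -3, tape 211_111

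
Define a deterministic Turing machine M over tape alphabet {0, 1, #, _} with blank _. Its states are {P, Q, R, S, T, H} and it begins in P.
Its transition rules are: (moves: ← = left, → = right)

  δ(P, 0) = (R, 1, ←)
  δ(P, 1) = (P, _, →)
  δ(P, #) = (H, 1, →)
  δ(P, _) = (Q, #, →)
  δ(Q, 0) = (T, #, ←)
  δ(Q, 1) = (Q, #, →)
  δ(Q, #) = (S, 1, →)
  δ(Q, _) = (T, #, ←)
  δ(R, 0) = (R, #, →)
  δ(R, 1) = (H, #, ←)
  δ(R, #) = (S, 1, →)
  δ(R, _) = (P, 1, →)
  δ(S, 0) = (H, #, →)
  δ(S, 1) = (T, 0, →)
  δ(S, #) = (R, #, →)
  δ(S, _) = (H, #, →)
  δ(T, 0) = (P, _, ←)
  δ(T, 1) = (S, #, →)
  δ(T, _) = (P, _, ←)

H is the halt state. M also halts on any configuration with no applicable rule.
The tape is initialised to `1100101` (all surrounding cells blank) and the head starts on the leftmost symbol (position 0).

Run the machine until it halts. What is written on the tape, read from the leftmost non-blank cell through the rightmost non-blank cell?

11_1__##

state=P head=0 tape=[1]100101__   (P,1)→(P,_,→)
state=P head=1 tape=_[1]00101__   (P,1)→(P,_,→)
state=P head=2 tape=__[0]0101__   (P,0)→(R,1,←)
state=R head=1 tape=_[_]10101__   (R,_)→(P,1,→)
state=P head=2 tape=_1[1]0101__   (P,1)→(P,_,→)
state=P head=3 tape=_1_[0]101__   (P,0)→(R,1,←)
state=R head=2 tape=_1[_]1101__   (R,_)→(P,1,→)
state=P head=3 tape=_11[1]101__   (P,1)→(P,_,→)
state=P head=4 tape=_11_[1]01__   (P,1)→(P,_,→)
state=P head=5 tape=_11__[0]1__   (P,0)→(R,1,←)
state=R head=4 tape=_11_[_]11__   (R,_)→(P,1,→)
state=P head=5 tape=_11_1[1]1__   (P,1)→(P,_,→)
state=P head=6 tape=_11_1_[1]__   (P,1)→(P,_,→)
state=P head=7 tape=_11_1__[_]_   (P,_)→(Q,#,→)
state=Q head=8 tape=_11_1__#[_]   (Q,_)→(T,#,←)
state=T head=7 tape=_11_1__[#]#
The non-blank tape span at halt is 11_1__##.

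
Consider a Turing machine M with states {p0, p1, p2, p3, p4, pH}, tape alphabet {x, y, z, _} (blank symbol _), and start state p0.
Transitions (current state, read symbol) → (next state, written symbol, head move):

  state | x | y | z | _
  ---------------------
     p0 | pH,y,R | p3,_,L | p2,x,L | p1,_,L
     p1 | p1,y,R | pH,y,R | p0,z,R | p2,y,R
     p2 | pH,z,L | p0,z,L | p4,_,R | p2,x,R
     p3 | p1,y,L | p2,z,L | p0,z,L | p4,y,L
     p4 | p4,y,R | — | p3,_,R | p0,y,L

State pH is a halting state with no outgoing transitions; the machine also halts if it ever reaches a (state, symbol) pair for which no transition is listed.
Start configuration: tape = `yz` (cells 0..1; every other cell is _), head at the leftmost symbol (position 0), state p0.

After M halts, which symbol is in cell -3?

state=p0 head=0 tape=____[y]z   (p0,y)→(p3,_,L)
state=p3 head=-1 tape=___[_]_z   (p3,_)→(p4,y,L)
state=p4 head=-2 tape=__[_]y_z   (p4,_)→(p0,y,L)
state=p0 head=-3 tape=_[_]yy_z   (p0,_)→(p1,_,L)
state=p1 head=-4 tape=[_]_yy_z   (p1,_)→(p2,y,R)
state=p2 head=-3 tape=y[_]yy_z   (p2,_)→(p2,x,R)
state=p2 head=-2 tape=yx[y]y_z   (p2,y)→(p0,z,L)
state=p0 head=-3 tape=y[x]zy_z   (p0,x)→(pH,y,R)
state=pH head=-2 tape=yy[z]y_z
Cell -3 holds y when M halts.

y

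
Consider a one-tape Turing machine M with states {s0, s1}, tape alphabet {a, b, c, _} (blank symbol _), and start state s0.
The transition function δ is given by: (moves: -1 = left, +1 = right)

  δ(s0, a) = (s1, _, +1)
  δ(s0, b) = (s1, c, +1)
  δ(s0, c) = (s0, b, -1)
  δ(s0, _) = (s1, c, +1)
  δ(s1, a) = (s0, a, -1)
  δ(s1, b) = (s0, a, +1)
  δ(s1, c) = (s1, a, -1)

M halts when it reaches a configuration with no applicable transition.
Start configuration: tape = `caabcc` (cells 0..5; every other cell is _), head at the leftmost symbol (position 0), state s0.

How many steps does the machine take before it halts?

s0 | _[c]aabcc__   read c → write b, move -1, go to s0
s0 | [_]baabcc__   read _ → write c, move +1, go to s1
s1 | c[b]aabcc__   read b → write a, move +1, go to s0
s0 | ca[a]abcc__   read a → write _, move +1, go to s1
s1 | ca_[a]bcc__   read a → write a, move -1, go to s0
s0 | ca[_]abcc__   read _ → write c, move +1, go to s1
s1 | cac[a]bcc__   read a → write a, move -1, go to s0
s0 | ca[c]abcc__   read c → write b, move -1, go to s0
s0 | c[a]babcc__   read a → write _, move +1, go to s1
s1 | c_[b]abcc__   read b → write a, move +1, go to s0
s0 | c_a[a]bcc__   read a → write _, move +1, go to s1
s1 | c_a_[b]cc__   read b → write a, move +1, go to s0
s0 | c_a_a[c]c__   read c → write b, move -1, go to s0
s0 | c_a_[a]bc__   read a → write _, move +1, go to s1
s1 | c_a__[b]c__   read b → write a, move +1, go to s0
s0 | c_a__a[c]__   read c → write b, move -1, go to s0
s0 | c_a__[a]b__   read a → write _, move +1, go to s1
s1 | c_a___[b]__   read b → write a, move +1, go to s0
s0 | c_a___a[_]_   read _ → write c, move +1, go to s1
s1 | c_a___ac[_]
M halts after 19 transitions.

19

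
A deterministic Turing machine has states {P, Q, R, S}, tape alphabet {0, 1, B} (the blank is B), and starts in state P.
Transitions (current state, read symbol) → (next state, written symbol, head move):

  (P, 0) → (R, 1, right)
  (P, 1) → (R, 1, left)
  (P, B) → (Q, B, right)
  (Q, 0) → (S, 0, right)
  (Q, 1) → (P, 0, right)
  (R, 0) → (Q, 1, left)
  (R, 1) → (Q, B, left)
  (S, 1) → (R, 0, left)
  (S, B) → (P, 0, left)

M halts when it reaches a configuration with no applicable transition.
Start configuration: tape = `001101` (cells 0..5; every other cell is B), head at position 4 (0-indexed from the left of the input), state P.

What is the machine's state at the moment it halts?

Q

P | 0011[0]1B   read 0 → write 1, move right, go to R
R | 00111[1]B   read 1 → write B, move left, go to Q
Q | 0011[1]BB   read 1 → write 0, move right, go to P
P | 00110[B]B   read B → write B, move right, go to Q
Q | 00110B[B]
No transition is defined for (Q, B); M halts in state Q.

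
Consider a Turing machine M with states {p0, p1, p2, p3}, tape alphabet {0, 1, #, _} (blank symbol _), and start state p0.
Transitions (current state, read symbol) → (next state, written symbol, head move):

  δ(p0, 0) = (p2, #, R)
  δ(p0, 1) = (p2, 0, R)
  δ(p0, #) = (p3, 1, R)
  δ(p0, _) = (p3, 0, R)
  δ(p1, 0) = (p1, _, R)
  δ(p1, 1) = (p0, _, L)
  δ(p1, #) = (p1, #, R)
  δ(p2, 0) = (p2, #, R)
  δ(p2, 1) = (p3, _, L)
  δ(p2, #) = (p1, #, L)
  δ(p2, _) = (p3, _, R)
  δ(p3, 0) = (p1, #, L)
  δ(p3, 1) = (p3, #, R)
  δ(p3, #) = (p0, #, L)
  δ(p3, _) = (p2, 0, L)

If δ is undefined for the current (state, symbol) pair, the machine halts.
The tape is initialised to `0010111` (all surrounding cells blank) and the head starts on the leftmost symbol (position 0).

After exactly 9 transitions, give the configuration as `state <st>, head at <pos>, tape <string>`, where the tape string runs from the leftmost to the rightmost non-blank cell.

state p1, head at 1, tape #_0111

p0 | [0]010111   read 0 → write #, move R, go to p2
p2 | #[0]10111   read 0 → write #, move R, go to p2
p2 | ##[1]0111   read 1 → write _, move L, go to p3
p3 | #[#]_0111   read # → write #, move L, go to p0
p0 | [#]#_0111   read # → write 1, move R, go to p3
p3 | 1[#]_0111   read # → write #, move L, go to p0
p0 | [1]#_0111   read 1 → write 0, move R, go to p2
p2 | 0[#]_0111   read # → write #, move L, go to p1
p1 | [0]#_0111   read 0 → write _, move R, go to p1
p1 | _[#]_0111
After 9 steps: state p1, head at 1, tape #_0111.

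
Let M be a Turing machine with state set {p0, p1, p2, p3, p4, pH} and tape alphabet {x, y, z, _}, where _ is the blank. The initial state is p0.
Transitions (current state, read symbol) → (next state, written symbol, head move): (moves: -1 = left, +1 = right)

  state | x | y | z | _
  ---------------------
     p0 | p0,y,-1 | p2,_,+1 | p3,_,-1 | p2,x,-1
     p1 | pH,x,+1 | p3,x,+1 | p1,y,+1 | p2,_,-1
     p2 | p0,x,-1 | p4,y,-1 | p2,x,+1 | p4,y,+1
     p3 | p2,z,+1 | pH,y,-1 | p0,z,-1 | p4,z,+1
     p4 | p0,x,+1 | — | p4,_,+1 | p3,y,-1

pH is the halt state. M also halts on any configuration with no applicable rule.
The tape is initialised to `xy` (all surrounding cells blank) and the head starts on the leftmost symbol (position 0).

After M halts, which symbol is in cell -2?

y

state=p0 head=0 tape=__[x]y   (p0,x)→(p0,y,-1)
state=p0 head=-1 tape=_[_]yy   (p0,_)→(p2,x,-1)
state=p2 head=-2 tape=[_]xyy   (p2,_)→(p4,y,+1)
state=p4 head=-1 tape=y[x]yy   (p4,x)→(p0,x,+1)
state=p0 head=0 tape=yx[y]y   (p0,y)→(p2,_,+1)
state=p2 head=1 tape=yx_[y]   (p2,y)→(p4,y,-1)
state=p4 head=0 tape=yx[_]y   (p4,_)→(p3,y,-1)
state=p3 head=-1 tape=y[x]yy   (p3,x)→(p2,z,+1)
state=p2 head=0 tape=yz[y]y   (p2,y)→(p4,y,-1)
state=p4 head=-1 tape=y[z]yy   (p4,z)→(p4,_,+1)
state=p4 head=0 tape=y_[y]y
Cell -2 holds y when M halts.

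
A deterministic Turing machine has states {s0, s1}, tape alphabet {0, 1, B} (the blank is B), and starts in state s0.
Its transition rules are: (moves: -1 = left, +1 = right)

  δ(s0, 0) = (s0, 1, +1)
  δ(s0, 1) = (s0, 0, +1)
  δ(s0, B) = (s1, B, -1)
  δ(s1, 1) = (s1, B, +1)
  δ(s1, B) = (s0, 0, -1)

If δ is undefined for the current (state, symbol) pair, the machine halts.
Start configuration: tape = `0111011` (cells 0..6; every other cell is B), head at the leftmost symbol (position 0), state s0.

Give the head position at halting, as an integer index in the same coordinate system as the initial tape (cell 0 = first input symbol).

state=s0 head=0 tape=[0]111011B   (s0,0)→(s0,1,+1)
state=s0 head=1 tape=1[1]11011B   (s0,1)→(s0,0,+1)
state=s0 head=2 tape=10[1]1011B   (s0,1)→(s0,0,+1)
state=s0 head=3 tape=100[1]011B   (s0,1)→(s0,0,+1)
state=s0 head=4 tape=1000[0]11B   (s0,0)→(s0,1,+1)
state=s0 head=5 tape=10001[1]1B   (s0,1)→(s0,0,+1)
state=s0 head=6 tape=100010[1]B   (s0,1)→(s0,0,+1)
state=s0 head=7 tape=1000100[B]   (s0,B)→(s1,B,-1)
state=s1 head=6 tape=100010[0]B
At halt the head is at cell 6.

6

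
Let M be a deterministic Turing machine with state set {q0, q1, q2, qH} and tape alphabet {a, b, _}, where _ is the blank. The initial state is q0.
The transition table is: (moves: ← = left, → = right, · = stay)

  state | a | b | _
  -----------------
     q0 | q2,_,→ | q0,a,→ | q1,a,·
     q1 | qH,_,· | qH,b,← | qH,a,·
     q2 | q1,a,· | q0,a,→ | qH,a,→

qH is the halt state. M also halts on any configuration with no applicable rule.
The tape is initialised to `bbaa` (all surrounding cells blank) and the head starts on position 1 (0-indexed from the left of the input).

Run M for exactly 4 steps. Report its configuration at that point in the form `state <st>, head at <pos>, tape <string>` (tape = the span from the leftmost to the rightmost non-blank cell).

state=q0 head=1 tape=b[b]aa   (q0,b)→(q0,a,→)
state=q0 head=2 tape=ba[a]a   (q0,a)→(q2,_,→)
state=q2 head=3 tape=ba_[a]   (q2,a)→(q1,a,·)
state=q1 head=3 tape=ba_[a]   (q1,a)→(qH,_,·)
state=qH head=3 tape=ba_[_]
After 4 steps: state qH, head at 3, tape ba.

state qH, head at 3, tape ba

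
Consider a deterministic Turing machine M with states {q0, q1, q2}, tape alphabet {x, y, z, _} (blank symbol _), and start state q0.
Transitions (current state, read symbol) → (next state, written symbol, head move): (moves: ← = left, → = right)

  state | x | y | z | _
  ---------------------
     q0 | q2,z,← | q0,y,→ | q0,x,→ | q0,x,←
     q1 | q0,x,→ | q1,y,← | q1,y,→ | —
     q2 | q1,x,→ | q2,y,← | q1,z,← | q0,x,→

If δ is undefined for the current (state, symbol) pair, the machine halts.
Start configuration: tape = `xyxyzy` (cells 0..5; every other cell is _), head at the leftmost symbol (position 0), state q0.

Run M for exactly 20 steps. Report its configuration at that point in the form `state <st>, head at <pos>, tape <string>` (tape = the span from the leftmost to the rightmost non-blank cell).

state q1, head at 4, tape xxyxyxyz

state=q0 head=0 tape=_[x]yxyzy_   (q0,x)→(q2,z,←)
state=q2 head=-1 tape=[_]zyxyzy_   (q2,_)→(q0,x,→)
state=q0 head=0 tape=x[z]yxyzy_   (q0,z)→(q0,x,→)
state=q0 head=1 tape=xx[y]xyzy_   (q0,y)→(q0,y,→)
state=q0 head=2 tape=xxy[x]yzy_   (q0,x)→(q2,z,←)
state=q2 head=1 tape=xx[y]zyzy_   (q2,y)→(q2,y,←)
state=q2 head=0 tape=x[x]yzyzy_   (q2,x)→(q1,x,→)
state=q1 head=1 tape=xx[y]zyzy_   (q1,y)→(q1,y,←)
state=q1 head=0 tape=x[x]yzyzy_   (q1,x)→(q0,x,→)
state=q0 head=1 tape=xx[y]zyzy_   (q0,y)→(q0,y,→)
state=q0 head=2 tape=xxy[z]yzy_   (q0,z)→(q0,x,→)
state=q0 head=3 tape=xxyx[y]zy_   (q0,y)→(q0,y,→)
state=q0 head=4 tape=xxyxy[z]y_   (q0,z)→(q0,x,→)
state=q0 head=5 tape=xxyxyx[y]_   (q0,y)→(q0,y,→)
state=q0 head=6 tape=xxyxyxy[_]   (q0,_)→(q0,x,←)
state=q0 head=5 tape=xxyxyx[y]x   (q0,y)→(q0,y,→)
state=q0 head=6 tape=xxyxyxy[x]   (q0,x)→(q2,z,←)
state=q2 head=5 tape=xxyxyx[y]z   (q2,y)→(q2,y,←)
state=q2 head=4 tape=xxyxy[x]yz   (q2,x)→(q1,x,→)
state=q1 head=5 tape=xxyxyx[y]z   (q1,y)→(q1,y,←)
state=q1 head=4 tape=xxyxy[x]yz
After 20 steps: state q1, head at 4, tape xxyxyxyz.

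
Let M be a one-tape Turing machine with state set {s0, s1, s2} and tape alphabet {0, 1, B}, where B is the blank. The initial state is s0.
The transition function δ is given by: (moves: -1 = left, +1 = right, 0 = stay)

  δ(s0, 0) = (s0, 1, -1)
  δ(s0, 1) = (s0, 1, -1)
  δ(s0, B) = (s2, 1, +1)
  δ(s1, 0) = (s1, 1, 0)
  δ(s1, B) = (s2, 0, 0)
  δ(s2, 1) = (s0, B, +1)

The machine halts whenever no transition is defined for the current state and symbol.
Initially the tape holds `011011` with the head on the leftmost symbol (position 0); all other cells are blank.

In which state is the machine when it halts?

s0 | B[0]11011BB   read 0 → write 1, move -1, go to s0
s0 | [B]111011BB   read B → write 1, move +1, go to s2
s2 | 1[1]11011BB   read 1 → write B, move +1, go to s0
s0 | 1B[1]1011BB   read 1 → write 1, move -1, go to s0
s0 | 1[B]11011BB   read B → write 1, move +1, go to s2
s2 | 11[1]1011BB   read 1 → write B, move +1, go to s0
s0 | 11B[1]011BB   read 1 → write 1, move -1, go to s0
s0 | 11[B]1011BB   read B → write 1, move +1, go to s2
s2 | 111[1]011BB   read 1 → write B, move +1, go to s0
s0 | 111B[0]11BB   read 0 → write 1, move -1, go to s0
s0 | 111[B]111BB   read B → write 1, move +1, go to s2
s2 | 1111[1]11BB   read 1 → write B, move +1, go to s0
s0 | 1111B[1]1BB   read 1 → write 1, move -1, go to s0
s0 | 1111[B]11BB   read B → write 1, move +1, go to s2
s2 | 11111[1]1BB   read 1 → write B, move +1, go to s0
s0 | 11111B[1]BB   read 1 → write 1, move -1, go to s0
s0 | 11111[B]1BB   read B → write 1, move +1, go to s2
s2 | 111111[1]BB   read 1 → write B, move +1, go to s0
s0 | 111111B[B]B   read B → write 1, move +1, go to s2
s2 | 111111B1[B]
No transition is defined for (s2, B); M halts in state s2.

s2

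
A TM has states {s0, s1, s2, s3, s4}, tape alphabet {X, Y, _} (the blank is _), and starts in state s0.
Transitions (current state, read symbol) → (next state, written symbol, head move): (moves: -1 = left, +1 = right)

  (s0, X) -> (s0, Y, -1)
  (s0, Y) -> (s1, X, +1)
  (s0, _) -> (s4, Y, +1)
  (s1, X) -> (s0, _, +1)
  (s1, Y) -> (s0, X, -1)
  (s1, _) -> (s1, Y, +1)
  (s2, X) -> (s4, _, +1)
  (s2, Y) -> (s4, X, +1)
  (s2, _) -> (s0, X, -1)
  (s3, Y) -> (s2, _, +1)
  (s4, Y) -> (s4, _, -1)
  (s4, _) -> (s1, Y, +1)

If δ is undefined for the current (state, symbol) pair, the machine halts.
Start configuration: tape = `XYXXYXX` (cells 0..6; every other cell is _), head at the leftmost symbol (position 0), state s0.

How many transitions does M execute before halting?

14

state=s0 head=0 tape=__[X]YXXYXX   (s0,X)→(s0,Y,-1)
state=s0 head=-1 tape=_[_]YYXXYXX   (s0,_)→(s4,Y,+1)
state=s4 head=0 tape=_Y[Y]YXXYXX   (s4,Y)→(s4,_,-1)
state=s4 head=-1 tape=_[Y]_YXXYXX   (s4,Y)→(s4,_,-1)
state=s4 head=-2 tape=[_]__YXXYXX   (s4,_)→(s1,Y,+1)
state=s1 head=-1 tape=Y[_]_YXXYXX   (s1,_)→(s1,Y,+1)
state=s1 head=0 tape=YY[_]YXXYXX   (s1,_)→(s1,Y,+1)
state=s1 head=1 tape=YYY[Y]XXYXX   (s1,Y)→(s0,X,-1)
state=s0 head=0 tape=YY[Y]XXXYXX   (s0,Y)→(s1,X,+1)
state=s1 head=1 tape=YYX[X]XXYXX   (s1,X)→(s0,_,+1)
state=s0 head=2 tape=YYX_[X]XYXX   (s0,X)→(s0,Y,-1)
state=s0 head=1 tape=YYX[_]YXYXX   (s0,_)→(s4,Y,+1)
state=s4 head=2 tape=YYXY[Y]XYXX   (s4,Y)→(s4,_,-1)
state=s4 head=1 tape=YYX[Y]_XYXX   (s4,Y)→(s4,_,-1)
state=s4 head=0 tape=YY[X]__XYXX
M halts after 14 transitions.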